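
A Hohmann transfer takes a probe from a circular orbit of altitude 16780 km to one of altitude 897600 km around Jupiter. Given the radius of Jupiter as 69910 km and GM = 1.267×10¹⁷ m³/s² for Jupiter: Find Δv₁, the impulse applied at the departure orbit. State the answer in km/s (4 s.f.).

r₁ = 69910 + 16780 = 86690 km = 8.6690×10⁷ m.
r₂ = 69910 + 897600 = 967510 km = 9.6751×10⁸ m.
Transfer ellipse a_t = (r₁ + r₂)/2 = 5.271×10⁸ m.
At r₁: circular v_c1 = √(μ/r₁) = 38230 m/s; transfer-perijove v_p = √[μ(2/r₁ − 1/a_t)] = 51790 m/s.
Δv₁ = v_p − v_c1 = 13560 m/s.
= 13.56 km/s.

Δv ≈ 13.56 km/s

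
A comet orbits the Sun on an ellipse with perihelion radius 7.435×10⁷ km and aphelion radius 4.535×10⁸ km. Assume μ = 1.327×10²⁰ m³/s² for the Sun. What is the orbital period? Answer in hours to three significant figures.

T ≈ 20500 hours

Semi-major axis a = (r_p + r_a)/2 = (7.4350×10⁷ + 4.5350×10⁸)/2 = 2.6392×10⁸ km = 2.639×10¹¹ m.
By Kepler's third law T = 2π√(a³/μ) = 2π × 1.177×10⁷ = 7.395×10⁷ s.
= 20540 hours.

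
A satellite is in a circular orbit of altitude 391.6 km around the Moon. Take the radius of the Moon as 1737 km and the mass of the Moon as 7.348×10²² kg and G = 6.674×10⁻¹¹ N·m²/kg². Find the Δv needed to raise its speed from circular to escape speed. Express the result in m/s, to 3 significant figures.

Δv ≈ 629 m/s

μ = GM = 6.674×10⁻¹¹ × 7.348×10²² = 4.904×10¹² m³/s².
r = 1737 + 391.6 = 2128.6 km = 2.1286×10⁶ m.
Circular speed v_c = √(μ/r) = 1518 m/s.
Escape speed v_esc = √(2μ/r) = √2 × v_c = 2147 m/s.
Δv = v_esc − v_c = 628.7 m/s.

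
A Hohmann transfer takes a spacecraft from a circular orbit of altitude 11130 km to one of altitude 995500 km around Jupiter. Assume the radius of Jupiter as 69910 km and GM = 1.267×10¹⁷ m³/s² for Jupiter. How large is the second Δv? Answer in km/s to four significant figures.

r₁ = 69910 + 11130 = 81040 km = 8.1040×10⁷ m.
r₂ = 69910 + 995500 = 1065400 km = 1.0654×10⁹ m.
Transfer ellipse a_t = (r₁ + r₂)/2 = 5.732×10⁸ m.
At r₁: circular v_c1 = √(μ/r₁) = 39540 m/s; transfer-perijove v_p = √[μ(2/r₁ − 1/a_t)] = 53910 m/s.
At r₂: circular v_c2 = √(μ/r₂) = 10910 m/s; transfer-apojove v_a = √[μ(2/r₂ − 1/a_t)] = 4100 m/s.
Δv₂ = v_c2 − v_a = 6805 m/s.
= 6.805 km/s.

Δv ≈ 6.805 km/s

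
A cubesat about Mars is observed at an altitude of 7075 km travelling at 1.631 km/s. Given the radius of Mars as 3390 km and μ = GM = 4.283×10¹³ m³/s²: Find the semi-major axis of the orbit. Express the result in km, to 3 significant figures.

a ≈ 7750 km

r = 3390 + 7075 = 10465 km = 1.046×10⁷ m.
Vis-viva rearranged: 1/a = 2/r − v²/μ = 1.911×10⁻⁷ − 6.211×10⁻⁸ = 1.290×10⁻⁷ m⁻¹.
a = 7.752×10⁶ m = 7751.7 km.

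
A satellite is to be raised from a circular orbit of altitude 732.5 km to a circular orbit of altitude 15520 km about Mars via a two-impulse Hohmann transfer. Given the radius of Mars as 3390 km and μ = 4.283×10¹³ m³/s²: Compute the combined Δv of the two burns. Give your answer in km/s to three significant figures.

r₁ = 3390 + 732.5 = 4122.5 km = 4.1225×10⁶ m.
r₂ = 3390 + 15520 = 18910 km = 1.8910×10⁷ m.
Transfer ellipse a_t = (r₁ + r₂)/2 = 1.152×10⁷ m.
At r₁: circular v_c1 = √(μ/r₁) = 3223 m/s; transfer-periapsis v_p = √[μ(2/r₁ − 1/a_t)] = 4130 m/s.
Δv₁ = v_p − v_c1 = 907.1 m/s.
At r₂: circular v_c2 = √(μ/r₂) = 1505 m/s; transfer-apoapsis v_a = √[μ(2/r₂ − 1/a_t)] = 900.4 m/s.
Δv₂ = v_c2 − v_a = 604.5 m/s.
Total Δv = Δv₁ + Δv₂ = 1512 m/s = 1.512 km/s.

Δv_total ≈ 1.51 km/s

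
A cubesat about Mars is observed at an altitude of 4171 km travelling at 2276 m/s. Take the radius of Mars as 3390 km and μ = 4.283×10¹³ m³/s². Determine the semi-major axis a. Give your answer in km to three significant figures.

r = 3390 + 4171 = 7561.0 km = 7.561×10⁶ m.
Specific orbital energy ε = v²/2 − μ/r = (2276)²/2 − 4.283×10¹³/7.561×10⁶ = -3.075×10⁶ J/kg.
Since ε = −μ/(2a), a = −μ/(2ε) = 6.965×10⁶ m = 6965.3 km.

a ≈ 6970 km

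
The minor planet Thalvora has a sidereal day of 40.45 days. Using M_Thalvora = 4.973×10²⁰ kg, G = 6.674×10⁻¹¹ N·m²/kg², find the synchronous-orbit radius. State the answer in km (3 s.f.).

r_sync ≈ 21700 km

μ = GM = 6.674×10⁻¹¹ × 4.973×10²⁰ = 3.319×10¹⁰ m³/s².
T = 40.45 days = 3.495×10⁶ s.
A synchronous orbit has period T, so by Kepler's third law a = (μT²/4π²)^(1/3).
μT²/4π² = 3.319×10¹⁰ × (3.495×10⁶)² / 39.48 = 1.027×10²² m³.
a = 2.174×10⁷ m = 21736 km.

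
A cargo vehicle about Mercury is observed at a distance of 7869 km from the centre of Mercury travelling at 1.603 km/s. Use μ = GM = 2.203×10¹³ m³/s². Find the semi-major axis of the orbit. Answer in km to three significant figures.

r = 7.869×10⁶ m.
Vis-viva rearranged: 1/a = 2/r − v²/μ = 2.542×10⁻⁷ − 1.166×10⁻⁷ = 1.375×10⁻⁷ m⁻¹.
a = 7.272×10⁶ m = 7271.6 km.

a ≈ 7270 km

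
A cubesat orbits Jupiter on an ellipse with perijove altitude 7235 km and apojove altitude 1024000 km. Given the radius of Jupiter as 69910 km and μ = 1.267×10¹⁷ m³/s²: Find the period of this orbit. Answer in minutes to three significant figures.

T ≈ 4170 minutes

r_p = 69910 + 7235 = 77145 km = 7.7145×10⁷ m.
r_a = 69910 + 1024000 = 1093900 km = 1.0939×10⁹ m.
Semi-major axis a = (r_p + r_a)/2 = (77145 + 1.0939×10⁶)/2 = 5.8553×10⁵ km = 5.855×10⁸ m.
By Kepler's third law T = 2π√(a³/μ) = 2π × 3.980×10⁴ = 2.501×10⁵ s.
= 4168 minutes.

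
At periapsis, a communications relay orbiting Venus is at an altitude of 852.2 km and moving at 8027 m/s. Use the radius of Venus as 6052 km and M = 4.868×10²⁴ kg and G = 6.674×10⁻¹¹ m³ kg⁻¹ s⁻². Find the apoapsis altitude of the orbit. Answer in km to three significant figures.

μ = GM = 6.674×10⁻¹¹ × 4.868×10²⁴ = 3.249×10¹⁴ m³/s².
r_p = 6052 + 852.2 = 6904.2 km = 6.904×10⁶ m.
Specific energy ε = v²/2 − μ/r = -1.484×10⁷ J/kg, so a = −μ/(2ε) = 1.095×10⁷ m.
The apsides satisfy r_p + r_a = 2a, so the apoapsis radius is 2a − r_p = 1.499×10⁷ m = 14988 km.
Apoapsis altitude = 14988 − 6052 = 8935.9 km.

apoapsis altitude ≈ 8940 km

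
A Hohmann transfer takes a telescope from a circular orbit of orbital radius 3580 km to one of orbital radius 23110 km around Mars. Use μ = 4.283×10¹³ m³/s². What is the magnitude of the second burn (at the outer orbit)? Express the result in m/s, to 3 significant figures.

r₁ = 3580 km = 3.580×10⁶ m.
r₂ = 23110 km = 2.311×10⁷ m.
Transfer ellipse a_t = (r₁ + r₂)/2 = 1.334×10⁷ m.
At r₁: circular v_c1 = √(μ/r₁) = 3459 m/s; transfer-periapsis v_p = √[μ(2/r₁ − 1/a_t)] = 4552 m/s.
At r₂: circular v_c2 = √(μ/r₂) = 1361 m/s; transfer-apoapsis v_a = √[μ(2/r₂ − 1/a_t)] = 705.1 m/s.
Δv₂ = v_c2 − v_a = 656.3 m/s.

Δv ≈ 656 m/s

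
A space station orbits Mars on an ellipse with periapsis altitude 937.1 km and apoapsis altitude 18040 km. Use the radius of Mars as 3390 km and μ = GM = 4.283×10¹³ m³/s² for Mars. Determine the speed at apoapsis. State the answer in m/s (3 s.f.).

v ≈ 819 m/s

r_p = 3390 + 937.1 = 4327.1 km = 4.3271×10⁶ m.
r_a = 3390 + 18040 = 21430 km = 2.1430×10⁷ m.
Semi-major axis a = (r_p + r_a)/2 = 12879 km = 1.288×10⁷ m.
Vis-viva: v² = μ(2/r − 1/a) = 4.283×10¹³ × (9.333×10⁻⁸ − 7.765×10⁻⁸) = 6.715×10⁵ m²/s².
v = 819.5 m/s.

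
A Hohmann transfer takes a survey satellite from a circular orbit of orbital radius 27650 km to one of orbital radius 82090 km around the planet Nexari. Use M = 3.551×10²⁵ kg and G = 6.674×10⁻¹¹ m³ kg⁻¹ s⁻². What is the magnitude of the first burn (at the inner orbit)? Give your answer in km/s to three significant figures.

Δv ≈ 2.07 km/s

μ = GM = 6.674×10⁻¹¹ × 3.551×10²⁵ = 2.370×10¹⁵ m³/s².
r₁ = 27650 km = 2.765×10⁷ m.
r₂ = 82090 km = 8.209×10⁷ m.
Transfer ellipse a_t = (r₁ + r₂)/2 = 5.487×10⁷ m.
At r₁: circular v_c1 = √(μ/r₁) = 9258 m/s; transfer-periapsis v_p = √[μ(2/r₁ − 1/a_t)] = 11320 m/s.
Δv₁ = v_p − v_c1 = 2066 m/s.
= 2.066 km/s.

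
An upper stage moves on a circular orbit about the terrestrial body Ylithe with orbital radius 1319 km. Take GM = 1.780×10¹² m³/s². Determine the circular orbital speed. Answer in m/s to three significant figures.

v ≈ 1160 m/s

r = 1319 km = 1.319×10⁶ m.
For a circular orbit v = √(μ/r) = √(1.780×10¹² / 1.319×10⁶) = √(1.350×10⁶) = 1162 m/s.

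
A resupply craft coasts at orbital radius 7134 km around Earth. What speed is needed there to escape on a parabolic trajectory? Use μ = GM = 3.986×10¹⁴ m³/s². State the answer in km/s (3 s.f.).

v_esc ≈ 10.6 km/s

r = 7134 km = 7.134×10⁶ m.
Escape speed v_esc = √(2μ/r) = √(2 × 3.986×10¹⁴ / 7.134×10⁶) = √(1.117×10⁸) = 10570 m/s.
= 10.57 km/s.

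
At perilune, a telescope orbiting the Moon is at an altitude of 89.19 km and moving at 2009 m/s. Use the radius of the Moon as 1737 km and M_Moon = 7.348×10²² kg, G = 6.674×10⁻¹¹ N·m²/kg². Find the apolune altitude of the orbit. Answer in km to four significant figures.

apolune altitude ≈ 3785 km

μ = GM = 6.674×10⁻¹¹ × 7.348×10²² = 4.904×10¹² m³/s².
r_p = 1737 + 89.19 = 1826.2 km = 1.826×10⁶ m.
Specific energy ε = v²/2 − μ/r = -6.674×10⁵ J/kg, so a = −μ/(2ε) = 3.674×10⁶ m.
The apsides satisfy r_p + r_a = 2a, so the apolune radius is 2a − r_p = 5.522×10⁶ m = 5522.2 km.
Apolune altitude = 5522.2 − 1737 = 3785.2 km.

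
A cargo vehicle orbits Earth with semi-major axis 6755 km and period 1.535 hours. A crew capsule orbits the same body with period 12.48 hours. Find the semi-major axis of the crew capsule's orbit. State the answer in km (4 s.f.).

Kepler's third law: a³ ∝ T², so a₂ = a₁ (T₂/T₁)^(2/3).
T₂/T₁ = 8.130, (T₂/T₁)^(2/3) = 4.043.
a₂ = 6755 × 4.043 = 27310 km.

a₂ ≈ 27310 km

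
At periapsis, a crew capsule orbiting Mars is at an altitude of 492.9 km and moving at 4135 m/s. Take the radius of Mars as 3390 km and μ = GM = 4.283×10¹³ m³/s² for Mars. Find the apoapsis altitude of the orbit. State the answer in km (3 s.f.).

apoapsis altitude ≈ 9990 km

r_p = 3390 + 492.9 = 3882.9 km = 3.883×10⁶ m.
Specific energy ε = v²/2 − μ/r = -2.481×10⁶ J/kg, so a = −μ/(2ε) = 8.631×10⁶ m.
The apsides satisfy r_p + r_a = 2a, so the apoapsis radius is 2a − r_p = 1.338×10⁷ m = 13378 km.
Apoapsis altitude = 13378 − 3390 = 9988.2 km.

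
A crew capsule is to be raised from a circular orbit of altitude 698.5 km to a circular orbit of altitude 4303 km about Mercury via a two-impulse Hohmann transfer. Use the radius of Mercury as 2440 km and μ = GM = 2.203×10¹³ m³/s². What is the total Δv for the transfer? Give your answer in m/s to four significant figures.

r₁ = 2440 + 698.5 = 3138.5 km = 3.1385×10⁶ m.
r₂ = 2440 + 4303 = 6743.0 km = 6.7430×10⁶ m.
Transfer ellipse a_t = (r₁ + r₂)/2 = 4.941×10⁶ m.
At r₁: circular v_c1 = √(μ/r₁) = 2649 m/s; transfer-periherm v_p = √[μ(2/r₁ − 1/a_t)] = 3095 m/s.
Δv₁ = v_p − v_c1 = 445.7 m/s.
At r₂: circular v_c2 = √(μ/r₂) = 1808 m/s; transfer-apoherm v_a = √[μ(2/r₂ − 1/a_t)] = 1441 m/s.
Δv₂ = v_c2 − v_a = 366.9 m/s.
Total Δv = Δv₁ + Δv₂ = 812.6 m/s.

Δv_total ≈ 812.6 m/s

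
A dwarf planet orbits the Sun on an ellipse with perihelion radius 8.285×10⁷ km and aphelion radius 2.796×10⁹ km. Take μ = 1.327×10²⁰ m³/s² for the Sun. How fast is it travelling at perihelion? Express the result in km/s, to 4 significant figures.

v ≈ 55.78 km/s

Semi-major axis a = (r_p + r_a)/2 = 1.4394×10⁹ km = 1.439×10¹² m.
Vis-viva: v² = μ(2/r − 1/a) = 1.327×10²⁰ × (2.414×10⁻¹¹ − 6.947×10⁻¹³) = 3.111×10⁹ m²/s².
v = 55780 m/s = 55.78 km/s.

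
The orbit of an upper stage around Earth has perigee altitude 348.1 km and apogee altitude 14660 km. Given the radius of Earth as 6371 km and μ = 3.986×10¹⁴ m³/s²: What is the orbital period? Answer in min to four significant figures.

T ≈ 271.1 min

r_p = 6371 + 348.1 = 6719.1 km = 6.7191×10⁶ m.
r_a = 6371 + 14660 = 21031 km = 2.1031×10⁷ m.
Semi-major axis a = (r_p + r_a)/2 = (6719.1 + 21031)/2 = 13875 km = 1.388×10⁷ m.
By Kepler's third law T = 2π√(a³/μ) = 2π × 2.589×10³ = 1.627×10⁴ s.
= 271.1 min.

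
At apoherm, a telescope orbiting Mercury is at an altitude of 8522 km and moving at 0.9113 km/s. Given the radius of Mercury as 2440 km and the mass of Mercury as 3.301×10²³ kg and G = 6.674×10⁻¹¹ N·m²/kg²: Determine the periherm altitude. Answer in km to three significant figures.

periherm altitude ≈ 415 km

μ = GM = 6.674×10⁻¹¹ × 3.301×10²³ = 2.203×10¹³ m³/s².
r_a = 2440 + 8522 = 10962 km = 1.096×10⁷ m.
Specific energy ε = v²/2 − μ/r = -1.595×10⁶ J/kg, so a = −μ/(2ε) = 6.908×10⁶ m.
The apsides satisfy r_p + r_a = 2a, so the periherm radius is 2a − r_a = 2.855×10⁶ m = 2854.7 km.
Periherm altitude = 2854.7 − 2440 = 414.66 km.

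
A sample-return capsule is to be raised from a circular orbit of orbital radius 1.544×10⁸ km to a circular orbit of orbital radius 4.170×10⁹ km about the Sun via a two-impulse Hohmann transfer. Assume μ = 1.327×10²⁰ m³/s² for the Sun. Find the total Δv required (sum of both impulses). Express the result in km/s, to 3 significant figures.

Δv_total ≈ 15.5 km/s

r₁ = 1.544×10⁸ km = 1.544×10¹¹ m.
r₂ = 4.170×10⁹ km = 4.170×10¹² m.
Transfer ellipse a_t = (r₁ + r₂)/2 = 2.162×10¹² m.
At r₁: circular v_c1 = √(μ/r₁) = 29320 m/s; transfer-perihelion v_p = √[μ(2/r₁ − 1/a_t)] = 40710 m/s.
Δv₁ = v_p − v_c1 = 11400 m/s.
At r₂: circular v_c2 = √(μ/r₂) = 5641 m/s; transfer-aphelion v_a = √[μ(2/r₂ − 1/a_t)] = 1507 m/s.
Δv₂ = v_c2 − v_a = 4134 m/s.
Total Δv = Δv₁ + Δv₂ = 15530 m/s = 15.53 km/s.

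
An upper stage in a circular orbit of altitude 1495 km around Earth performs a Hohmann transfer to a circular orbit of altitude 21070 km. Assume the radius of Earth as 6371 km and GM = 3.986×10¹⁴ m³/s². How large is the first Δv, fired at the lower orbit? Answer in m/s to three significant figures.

r₁ = 6371 + 1495 = 7866.0 km = 7.8660×10⁶ m.
r₂ = 6371 + 21070 = 27441 km = 2.7441×10⁷ m.
Transfer ellipse a_t = (r₁ + r₂)/2 = 1.765×10⁷ m.
At r₁: circular v_c1 = √(μ/r₁) = 7119 m/s; transfer-perigee v_p = √[μ(2/r₁ − 1/a_t)] = 8875 m/s.
Δv₁ = v_p − v_c1 = 1757 m/s.

Δv ≈ 1760 m/s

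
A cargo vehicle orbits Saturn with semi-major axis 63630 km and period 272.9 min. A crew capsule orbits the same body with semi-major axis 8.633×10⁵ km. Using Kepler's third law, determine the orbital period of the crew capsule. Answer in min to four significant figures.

T₂ ≈ 13640 min

Kepler's third law: T² ∝ a³, so T₂ = T₁ (a₂/a₁)^(3/2).
a₂/a₁ = 13.57, (a₂/a₁)^(3/2) = 49.97.
T₂ = 272.9 × 49.97 = 13640 min.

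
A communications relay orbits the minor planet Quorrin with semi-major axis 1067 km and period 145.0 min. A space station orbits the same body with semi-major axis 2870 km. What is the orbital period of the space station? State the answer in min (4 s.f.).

Kepler's third law: T² ∝ a³, so T₂ = T₁ (a₂/a₁)^(3/2).
a₂/a₁ = 2.690, (a₂/a₁)^(3/2) = 4.411.
T₂ = 145.0 × 4.411 = 639.7 min.

T₂ ≈ 639.7 min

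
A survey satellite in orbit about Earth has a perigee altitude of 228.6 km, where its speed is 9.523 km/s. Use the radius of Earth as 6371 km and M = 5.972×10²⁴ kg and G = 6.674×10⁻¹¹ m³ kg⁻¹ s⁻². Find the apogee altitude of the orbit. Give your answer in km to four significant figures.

apogee altitude ≈ 13510 km

μ = GM = 6.674×10⁻¹¹ × 5.972×10²⁴ = 3.986×10¹⁴ m³/s².
r_p = 6371 + 228.6 = 6599.6 km = 6.600×10⁶ m.
Specific energy ε = v²/2 − μ/r = -1.505×10⁷ J/kg, so a = −μ/(2ε) = 1.324×10⁷ m.
The apsides satisfy r_p + r_a = 2a, so the apogee radius is 2a − r_p = 1.988×10⁷ m = 19884 km.
Apogee altitude = 19884 − 6371 = 13513 km.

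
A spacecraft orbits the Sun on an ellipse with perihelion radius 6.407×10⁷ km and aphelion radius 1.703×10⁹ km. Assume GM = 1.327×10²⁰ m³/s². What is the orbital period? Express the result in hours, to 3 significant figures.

Semi-major axis a = (r_p + r_a)/2 = (6.4070×10⁷ + 1.7030×10⁹)/2 = 8.8354×10⁸ km = 8.835×10¹¹ m.
By Kepler's third law T = 2π√(a³/μ) = 2π × 7.209×10⁷ = 4.530×10⁸ s.
= 1.258×10⁵ hours.

T ≈ 126000 hours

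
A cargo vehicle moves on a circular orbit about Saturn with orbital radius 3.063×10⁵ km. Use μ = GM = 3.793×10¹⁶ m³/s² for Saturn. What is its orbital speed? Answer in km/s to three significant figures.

v ≈ 11.1 km/s

r = 3.063×10⁵ km = 3.063×10⁸ m.
For a circular orbit v = √(μ/r) = √(3.793×10¹⁶ / 3.063×10⁸) = √(1.238×10⁸) = 11130 m/s.
That is 11.13 km/s.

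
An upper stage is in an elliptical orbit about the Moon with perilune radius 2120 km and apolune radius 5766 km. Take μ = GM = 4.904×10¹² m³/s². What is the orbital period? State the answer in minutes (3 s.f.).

Semi-major axis a = (r_p + r_a)/2 = (2120.0 + 5766.0)/2 = 3943.0 km = 3.943×10⁶ m.
By Kepler's third law T = 2π√(a³/μ) = 2π × 3.536×10³ = 2.221×10⁴ s.
= 370.2 minutes.

T ≈ 370 minutes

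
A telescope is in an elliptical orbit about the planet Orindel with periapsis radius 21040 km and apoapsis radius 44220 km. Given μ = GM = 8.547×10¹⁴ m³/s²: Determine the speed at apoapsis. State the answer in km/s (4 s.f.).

Semi-major axis a = (r_p + r_a)/2 = 32630 km = 3.263×10⁷ m.
Vis-viva: v² = μ(2/r − 1/a) = 8.547×10¹⁴ × (4.523×10⁻⁸ − 3.065×10⁻⁸) = 1.246×10⁷ m²/s².
v = 3530 m/s = 3.530 km/s.

v ≈ 3.530 km/s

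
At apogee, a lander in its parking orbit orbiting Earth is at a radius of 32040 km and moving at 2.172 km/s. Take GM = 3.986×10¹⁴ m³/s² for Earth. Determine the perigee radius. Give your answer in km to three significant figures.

r_a = 3.204×10⁷ m.
Specific energy ε = v²/2 − μ/r = -1.008×10⁷ J/kg, so a = −μ/(2ε) = 1.977×10⁷ m.
The apsides satisfy r_p + r_a = 2a, so the perigee radius is 2a − r_a = 7.496×10⁶ m = 7496.2 km.

perigee radius ≈ 7500 km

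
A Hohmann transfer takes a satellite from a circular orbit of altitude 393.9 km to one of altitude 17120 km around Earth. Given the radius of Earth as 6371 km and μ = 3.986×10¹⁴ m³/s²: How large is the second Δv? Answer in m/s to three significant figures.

r₁ = 6371 + 393.9 = 6764.9 km = 6.7649×10⁶ m.
r₂ = 6371 + 17120 = 23491 km = 2.3491×10⁷ m.
Transfer ellipse a_t = (r₁ + r₂)/2 = 1.513×10⁷ m.
At r₁: circular v_c1 = √(μ/r₁) = 7676 m/s; transfer-perigee v_p = √[μ(2/r₁ − 1/a_t)] = 9565 m/s.
At r₂: circular v_c2 = √(μ/r₂) = 4119 m/s; transfer-apogee v_a = √[μ(2/r₂ − 1/a_t)] = 2755 m/s.
Δv₂ = v_c2 − v_a = 1365 m/s.

Δv ≈ 1360 m/s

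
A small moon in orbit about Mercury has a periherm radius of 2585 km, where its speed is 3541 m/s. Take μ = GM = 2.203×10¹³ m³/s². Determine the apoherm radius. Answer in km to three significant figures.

apoherm radius ≈ 7190 km

r_p = 2.585×10⁶ m.
Specific energy ε = v²/2 − μ/r = -2.253×10⁶ J/kg, so a = −μ/(2ε) = 4.889×10⁶ m.
The apsides satisfy r_p + r_a = 2a, so the apoherm radius is 2a − r_p = 7.193×10⁶ m = 7193.5 km.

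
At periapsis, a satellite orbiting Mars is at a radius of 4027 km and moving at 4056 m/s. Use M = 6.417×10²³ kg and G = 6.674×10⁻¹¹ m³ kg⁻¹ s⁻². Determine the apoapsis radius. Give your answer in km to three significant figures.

apoapsis radius ≈ 13700 km

μ = GM = 6.674×10⁻¹¹ × 6.417×10²³ = 4.283×10¹³ m³/s².
r_p = 4.027×10⁶ m.
Specific energy ε = v²/2 − μ/r = -2.409×10⁶ J/kg, so a = −μ/(2ε) = 8.887×10⁶ m.
The apsides satisfy r_p + r_a = 2a, so the apoapsis radius is 2a − r_p = 1.375×10⁷ m = 13748 km.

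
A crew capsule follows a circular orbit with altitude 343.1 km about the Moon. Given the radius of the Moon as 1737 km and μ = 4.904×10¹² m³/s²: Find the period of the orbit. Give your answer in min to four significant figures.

r = 1737 + 343.1 = 2080.1 km = 2.0801×10⁶ m.
Kepler's third law: T = 2π√(r³/μ) = 2π√((2.080×10⁶)³ / 4.904×10¹²).
r³/μ = 1.835×10⁶ s², so T = 2π × 1.355×10³ = 8.512×10³ s.
Converting: 8.512×10³ s ÷ 60.00 = 141.9 min.

T ≈ 141.9 min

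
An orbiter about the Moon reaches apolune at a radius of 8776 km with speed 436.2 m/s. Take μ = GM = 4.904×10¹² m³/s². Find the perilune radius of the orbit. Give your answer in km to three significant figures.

r_a = 8.776×10⁶ m.
Specific energy ε = v²/2 − μ/r = -4.637×10⁵ J/kg, so a = −μ/(2ε) = 5.288×10⁶ m.
The apsides satisfy r_p + r_a = 2a, so the perilune radius is 2a − r_a = 1.801×10⁶ m = 1800.7 km.

perilune radius ≈ 1800 km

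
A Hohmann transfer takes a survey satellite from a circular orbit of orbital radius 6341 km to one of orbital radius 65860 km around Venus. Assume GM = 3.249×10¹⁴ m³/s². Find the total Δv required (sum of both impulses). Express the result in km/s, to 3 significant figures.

Δv_total ≈ 3.80 km/s

r₁ = 6341 km = 6.341×10⁶ m.
r₂ = 65860 km = 6.586×10⁷ m.
Transfer ellipse a_t = (r₁ + r₂)/2 = 3.610×10⁷ m.
At r₁: circular v_c1 = √(μ/r₁) = 7158 m/s; transfer-periapsis v_p = √[μ(2/r₁ − 1/a_t)] = 9668 m/s.
Δv₁ = v_p − v_c1 = 2510 m/s.
At r₂: circular v_c2 = √(μ/r₂) = 2221 m/s; transfer-apoapsis v_a = √[μ(2/r₂ − 1/a_t)] = 930.9 m/s.
Δv₂ = v_c2 − v_a = 1290 m/s.
Total Δv = Δv₁ + Δv₂ = 3800 m/s = 3.800 km/s.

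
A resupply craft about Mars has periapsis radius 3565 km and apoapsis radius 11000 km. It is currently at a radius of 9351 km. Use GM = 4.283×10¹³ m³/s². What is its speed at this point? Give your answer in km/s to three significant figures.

Semi-major axis a = (r_p + r_a)/2 = 7282.5 km = 7.282×10⁶ m.
Vis-viva: v² = μ(2/r − 1/a) = 4.283×10¹³ × (2.139×10⁻⁷ − 1.373×10⁻⁷) = 3.279×10⁶ m²/s².
v = 1811 m/s = 1.811 km/s.

v ≈ 1.81 km/s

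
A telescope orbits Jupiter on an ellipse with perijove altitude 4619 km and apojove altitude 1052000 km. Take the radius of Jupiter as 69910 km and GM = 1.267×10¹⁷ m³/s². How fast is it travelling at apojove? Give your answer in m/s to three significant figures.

r_p = 69910 + 4619 = 74529 km = 7.4529×10⁷ m.
r_a = 69910 + 1052000 = 1121900 km = 1.1219×10⁹ m.
Semi-major axis a = (r_p + r_a)/2 = 5.9822×10⁵ km = 5.982×10⁸ m.
Vis-viva: v² = μ(2/r − 1/a) = 1.267×10¹⁷ × (1.783×10⁻⁹ − 1.672×10⁻⁹) = 1.407×10⁷ m²/s².
v = 3751 m/s.

v ≈ 3750 m/s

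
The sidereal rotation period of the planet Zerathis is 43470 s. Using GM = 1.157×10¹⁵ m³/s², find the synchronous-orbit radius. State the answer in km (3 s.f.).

A synchronous orbit has period T, so by Kepler's third law a = (μT²/4π²)^(1/3).
μT²/4π² = 1.157×10¹⁵ × (4.347×10⁴)² / 39.48 = 5.538×10²² m³.
a = 3.812×10⁷ m = 38117 km.

r_sync ≈ 38100 km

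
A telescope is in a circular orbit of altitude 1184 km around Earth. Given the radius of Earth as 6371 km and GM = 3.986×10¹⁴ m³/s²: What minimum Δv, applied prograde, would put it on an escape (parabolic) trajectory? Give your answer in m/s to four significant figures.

r = 6371 + 1184 = 7555.0 km = 7.5550×10⁶ m.
Circular speed v_c = √(μ/r) = 7264 m/s.
Escape speed v_esc = √(2μ/r) = √2 × v_c = 10270 m/s.
Δv = v_esc − v_c = 3009 m/s.

Δv ≈ 3009 m/s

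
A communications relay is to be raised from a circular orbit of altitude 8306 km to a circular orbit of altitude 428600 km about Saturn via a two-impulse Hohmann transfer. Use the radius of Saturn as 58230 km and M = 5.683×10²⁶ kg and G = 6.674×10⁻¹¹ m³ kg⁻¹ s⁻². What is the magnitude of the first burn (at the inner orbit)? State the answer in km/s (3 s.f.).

Δv ≈ 7.79 km/s

μ = GM = 6.674×10⁻¹¹ × 5.683×10²⁶ = 3.793×10¹⁶ m³/s².
r₁ = 58230 + 8306 = 66536 km = 6.6536×10⁷ m.
r₂ = 58230 + 428600 = 486830 km = 4.8683×10⁸ m.
Transfer ellipse a_t = (r₁ + r₂)/2 = 2.767×10⁸ m.
At r₁: circular v_c1 = √(μ/r₁) = 23880 m/s; transfer-perikrone v_p = √[μ(2/r₁ − 1/a_t)] = 31670 m/s.
Δv₁ = v_p − v_c1 = 7795 m/s.
= 7.795 km/s.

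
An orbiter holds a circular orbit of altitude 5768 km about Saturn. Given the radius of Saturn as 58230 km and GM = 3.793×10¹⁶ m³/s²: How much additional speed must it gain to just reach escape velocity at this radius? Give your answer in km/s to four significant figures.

r = 58230 + 5768 = 63998 km = 6.3998×10⁷ m.
Circular speed v_c = √(μ/r) = 24340 m/s.
Escape speed v_esc = √(2μ/r) = √2 × v_c = 34430 m/s.
Δv = v_esc − v_c = 10080 m/s = 10.08 km/s.

Δv ≈ 10.08 km/s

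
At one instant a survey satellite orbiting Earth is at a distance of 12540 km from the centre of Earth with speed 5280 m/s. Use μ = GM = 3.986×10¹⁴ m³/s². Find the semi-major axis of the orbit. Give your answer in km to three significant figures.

r = 1.254×10⁷ m.
Vis-viva rearranged: 1/a = 2/r − v²/μ = 1.595×10⁻⁷ − 6.994×10⁻⁸ = 8.955×10⁻⁸ m⁻¹.
a = 1.117×10⁷ m = 11167 km.

a ≈ 11200 km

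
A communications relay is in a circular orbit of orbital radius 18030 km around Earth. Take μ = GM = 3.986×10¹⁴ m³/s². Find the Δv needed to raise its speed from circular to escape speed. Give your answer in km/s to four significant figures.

Δv ≈ 1.948 km/s

r = 18030 km = 1.803×10⁷ m.
Circular speed v_c = √(μ/r) = 4702 m/s.
Escape speed v_esc = √(2μ/r) = √2 × v_c = 6649 m/s.
Δv = v_esc − v_c = 1948 m/s = 1.948 km/s.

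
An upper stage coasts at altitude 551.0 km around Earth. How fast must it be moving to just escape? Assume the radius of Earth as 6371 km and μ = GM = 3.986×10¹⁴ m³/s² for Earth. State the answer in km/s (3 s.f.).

v_esc ≈ 10.7 km/s

r = 6371 + 551.0 = 6922.0 km = 6.9220×10⁶ m.
Escape speed v_esc = √(2μ/r) = √(2 × 3.986×10¹⁴ / 6.922×10⁶) = √(1.152×10⁸) = 10730 m/s.
= 10.73 km/s.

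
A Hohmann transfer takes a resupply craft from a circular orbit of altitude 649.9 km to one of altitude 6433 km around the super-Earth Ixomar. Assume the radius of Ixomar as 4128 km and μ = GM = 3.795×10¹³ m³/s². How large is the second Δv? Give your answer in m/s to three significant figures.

r₁ = 4128 + 649.9 = 4777.9 km = 4.7779×10⁶ m.
r₂ = 4128 + 6433 = 10561 km = 1.0561×10⁷ m.
Transfer ellipse a_t = (r₁ + r₂)/2 = 7.669×10⁶ m.
At r₁: circular v_c1 = √(μ/r₁) = 2818 m/s; transfer-periapsis v_p = √[μ(2/r₁ − 1/a_t)] = 3307 m/s.
At r₂: circular v_c2 = √(μ/r₂) = 1896 m/s; transfer-apoapsis v_a = √[μ(2/r₂ − 1/a_t)] = 1496 m/s.
Δv₂ = v_c2 − v_a = 399.4 m/s.

Δv ≈ 399 m/s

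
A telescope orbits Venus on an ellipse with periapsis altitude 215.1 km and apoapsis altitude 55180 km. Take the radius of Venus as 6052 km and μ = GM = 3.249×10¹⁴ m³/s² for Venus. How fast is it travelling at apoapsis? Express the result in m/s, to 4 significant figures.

v ≈ 992.6 m/s

r_p = 6052 + 215.1 = 6267.1 km = 6.2671×10⁶ m.
r_a = 6052 + 55180 = 61232 km = 6.1232×10⁷ m.
Semi-major axis a = (r_p + r_a)/2 = 33750 km = 3.375×10⁷ m.
Vis-viva: v² = μ(2/r − 1/a) = 3.249×10¹⁴ × (3.266×10⁻⁸ − 2.963×10⁻⁸) = 9.853×10⁵ m²/s².
v = 992.6 m/s.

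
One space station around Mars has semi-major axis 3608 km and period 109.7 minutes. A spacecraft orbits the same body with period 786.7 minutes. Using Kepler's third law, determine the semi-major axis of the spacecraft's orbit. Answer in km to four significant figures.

a₂ ≈ 13420 km

Kepler's third law: a³ ∝ T², so a₂ = a₁ (T₂/T₁)^(2/3).
T₂/T₁ = 7.171, (T₂/T₁)^(2/3) = 3.719.
a₂ = 3608 × 3.719 = 13420 km.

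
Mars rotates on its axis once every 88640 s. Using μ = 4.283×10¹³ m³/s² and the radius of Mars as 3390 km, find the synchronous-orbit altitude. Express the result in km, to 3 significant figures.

h_sync ≈ 17000 km

A synchronous orbit has period T, so by Kepler's third law a = (μT²/4π²)^(1/3).
μT²/4π² = 4.283×10¹³ × (8.864×10⁴)² / 39.48 = 8.524×10²¹ m³.
a = 2.043×10⁷ m = 20428 km.
Altitude h = a − R = 20428 − 3390 = 17038 km.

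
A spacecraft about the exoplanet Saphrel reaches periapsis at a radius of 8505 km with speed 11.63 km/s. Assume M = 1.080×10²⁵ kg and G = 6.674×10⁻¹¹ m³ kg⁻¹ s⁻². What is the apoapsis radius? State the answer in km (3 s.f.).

μ = GM = 6.674×10⁻¹¹ × 1.080×10²⁵ = 7.208×10¹⁴ m³/s².
r_p = 8.505×10⁶ m.
Specific energy ε = v²/2 − μ/r = -1.712×10⁷ J/kg, so a = −μ/(2ε) = 2.105×10⁷ m.
The apsides satisfy r_p + r_a = 2a, so the apoapsis radius is 2a − r_p = 3.360×10⁷ m = 33595 km.

apoapsis radius ≈ 33600 km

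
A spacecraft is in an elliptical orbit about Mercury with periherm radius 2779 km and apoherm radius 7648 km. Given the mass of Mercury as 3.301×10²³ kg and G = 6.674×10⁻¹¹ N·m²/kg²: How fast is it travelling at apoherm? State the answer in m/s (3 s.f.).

v ≈ 1240 m/s

μ = GM = 6.674×10⁻¹¹ × 3.301×10²³ = 2.203×10¹³ m³/s².
Semi-major axis a = (r_p + r_a)/2 = 5213.5 km = 5.214×10⁶ m.
Vis-viva: v² = μ(2/r − 1/a) = 2.203×10¹³ × (2.615×10⁻⁷ − 1.918×10⁻⁷) = 1.535×10⁶ m²/s².
v = 1239 m/s.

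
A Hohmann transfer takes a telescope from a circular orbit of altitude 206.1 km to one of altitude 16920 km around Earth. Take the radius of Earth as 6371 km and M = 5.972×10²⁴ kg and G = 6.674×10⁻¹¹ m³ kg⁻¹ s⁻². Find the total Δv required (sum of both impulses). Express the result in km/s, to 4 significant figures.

μ = GM = 6.674×10⁻¹¹ × 5.972×10²⁴ = 3.986×10¹⁴ m³/s².
r₁ = 6371 + 206.1 = 6577.1 km = 6.5771×10⁶ m.
r₂ = 6371 + 16920 = 23291 km = 2.3291×10⁷ m.
Transfer ellipse a_t = (r₁ + r₂)/2 = 1.493×10⁷ m.
At r₁: circular v_c1 = √(μ/r₁) = 7785 m/s; transfer-perigee v_p = √[μ(2/r₁ − 1/a_t)] = 9722 m/s.
Δv₁ = v_p − v_c1 = 1937 m/s.
At r₂: circular v_c2 = √(μ/r₂) = 4137 m/s; transfer-apogee v_a = √[μ(2/r₂ − 1/a_t)] = 2745 m/s.
Δv₂ = v_c2 − v_a = 1391 m/s.
Total Δv = Δv₁ + Δv₂ = 3329 m/s = 3.329 km/s.

Δv_total ≈ 3.329 km/s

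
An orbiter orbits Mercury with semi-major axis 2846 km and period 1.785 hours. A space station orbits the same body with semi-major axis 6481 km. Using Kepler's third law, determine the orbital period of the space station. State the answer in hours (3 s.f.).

T₂ ≈ 6.13 hours

Kepler's third law: T² ∝ a³, so T₂ = T₁ (a₂/a₁)^(3/2).
a₂/a₁ = 2.277, (a₂/a₁)^(3/2) = 3.436.
T₂ = 1.785 × 3.436 = 6.134 hours.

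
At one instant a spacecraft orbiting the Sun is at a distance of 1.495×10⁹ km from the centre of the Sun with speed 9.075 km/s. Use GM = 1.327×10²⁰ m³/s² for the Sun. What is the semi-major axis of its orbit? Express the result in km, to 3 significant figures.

r = 1.495×10¹² m.
Specific orbital energy ε = v²/2 − μ/r = (9075)²/2 − 1.327×10²⁰/1.495×10¹² = -4.758×10⁷ J/kg.
Since ε = −μ/(2a), a = −μ/(2ε) = 1.394×10¹² m = 1.3944×10⁹ km.

a ≈ 1.39×10⁹ km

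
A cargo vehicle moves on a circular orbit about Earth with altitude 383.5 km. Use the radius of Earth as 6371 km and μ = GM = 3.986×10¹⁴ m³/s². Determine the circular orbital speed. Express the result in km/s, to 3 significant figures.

v ≈ 7.68 km/s

r = 6371 + 383.5 = 6754.5 km = 6.7545×10⁶ m.
For a circular orbit v = √(μ/r) = √(3.986×10¹⁴ / 6.754×10⁶) = √(5.901×10⁷) = 7682 m/s.
That is 7.682 km/s.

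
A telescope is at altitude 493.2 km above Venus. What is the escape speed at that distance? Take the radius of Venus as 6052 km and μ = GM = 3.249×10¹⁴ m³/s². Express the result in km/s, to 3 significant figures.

v_esc ≈ 9.96 km/s

r = 6052 + 493.2 = 6545.2 km = 6.5452×10⁶ m.
Escape speed v_esc = √(2μ/r) = √(2 × 3.249×10¹⁴ / 6.545×10⁶) = √(9.928×10⁷) = 9964 m/s.
= 9.964 km/s.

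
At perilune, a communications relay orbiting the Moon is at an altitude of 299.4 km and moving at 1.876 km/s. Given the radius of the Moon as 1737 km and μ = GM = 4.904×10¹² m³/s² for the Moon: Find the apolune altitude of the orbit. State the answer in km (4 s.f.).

apolune altitude ≈ 3789 km

r_p = 1737 + 299.4 = 2036.4 km = 2.036×10⁶ m.
Specific energy ε = v²/2 − μ/r = -6.485×10⁵ J/kg, so a = −μ/(2ε) = 3.781×10⁶ m.
The apsides satisfy r_p + r_a = 2a, so the apolune radius is 2a − r_p = 5.526×10⁶ m = 5525.9 km.
Apolune altitude = 5525.9 − 1737 = 3788.9 km.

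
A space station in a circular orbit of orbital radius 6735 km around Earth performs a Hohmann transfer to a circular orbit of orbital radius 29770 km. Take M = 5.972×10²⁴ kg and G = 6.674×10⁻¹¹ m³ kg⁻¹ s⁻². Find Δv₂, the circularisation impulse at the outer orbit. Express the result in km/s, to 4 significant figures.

μ = GM = 6.674×10⁻¹¹ × 5.972×10²⁴ = 3.986×10¹⁴ m³/s².
r₁ = 6735 km = 6.735×10⁶ m.
r₂ = 29770 km = 2.977×10⁷ m.
Transfer ellipse a_t = (r₁ + r₂)/2 = 1.825×10⁷ m.
At r₁: circular v_c1 = √(μ/r₁) = 7693 m/s; transfer-perigee v_p = √[μ(2/r₁ − 1/a_t)] = 9825 m/s.
At r₂: circular v_c2 = √(μ/r₂) = 3659 m/s; transfer-apogee v_a = √[μ(2/r₂ − 1/a_t)] = 2223 m/s.
Δv₂ = v_c2 − v_a = 1436 m/s.
= 1.436 km/s.

Δv ≈ 1.436 km/s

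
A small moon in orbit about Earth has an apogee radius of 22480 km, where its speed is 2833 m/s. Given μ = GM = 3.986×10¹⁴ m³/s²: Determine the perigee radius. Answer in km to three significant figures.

r_a = 2.248×10⁷ m.
Specific energy ε = v²/2 − μ/r = -1.372×10⁷ J/kg, so a = −μ/(2ε) = 1.453×10⁷ m.
The apsides satisfy r_p + r_a = 2a, so the perigee radius is 2a − r_a = 6.576×10⁶ m = 6575.9 km.

perigee radius ≈ 6580 km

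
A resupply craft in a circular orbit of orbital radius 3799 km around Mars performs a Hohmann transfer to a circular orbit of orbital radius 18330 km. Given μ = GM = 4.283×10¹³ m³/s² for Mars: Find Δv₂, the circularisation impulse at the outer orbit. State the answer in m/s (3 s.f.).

Δv ≈ 633 m/s

r₁ = 3799 km = 3.799×10⁶ m.
r₂ = 18330 km = 1.833×10⁷ m.
Transfer ellipse a_t = (r₁ + r₂)/2 = 1.106×10⁷ m.
At r₁: circular v_c1 = √(μ/r₁) = 3358 m/s; transfer-periapsis v_p = √[μ(2/r₁ − 1/a_t)] = 4322 m/s.
At r₂: circular v_c2 = √(μ/r₂) = 1529 m/s; transfer-apoapsis v_a = √[μ(2/r₂ − 1/a_t)] = 895.7 m/s.
Δv₂ = v_c2 − v_a = 632.9 m/s.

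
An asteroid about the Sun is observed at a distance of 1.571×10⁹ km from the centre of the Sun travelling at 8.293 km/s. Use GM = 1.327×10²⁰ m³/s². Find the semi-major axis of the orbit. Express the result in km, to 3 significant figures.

r = 1.571×10¹² m.
Vis-viva rearranged: 1/a = 2/r − v²/μ = 1.273×10⁻¹² − 5.183×10⁻¹³ = 7.548×10⁻¹³ m⁻¹.
a = 1.325×10¹² m = 1.3248×10⁹ km.

a ≈ 1.32×10⁹ km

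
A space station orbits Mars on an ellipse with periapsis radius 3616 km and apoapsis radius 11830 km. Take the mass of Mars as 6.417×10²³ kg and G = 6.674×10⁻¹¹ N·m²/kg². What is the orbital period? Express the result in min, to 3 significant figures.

μ = GM = 6.674×10⁻¹¹ × 6.417×10²³ = 4.283×10¹³ m³/s².
Semi-major axis a = (r_p + r_a)/2 = (3616.0 + 11830)/2 = 7723.0 km = 7.723×10⁶ m.
By Kepler's third law T = 2π√(a³/μ) = 2π × 3.280×10³ = 2.061×10⁴ s.
= 343.4 min.

T ≈ 343 min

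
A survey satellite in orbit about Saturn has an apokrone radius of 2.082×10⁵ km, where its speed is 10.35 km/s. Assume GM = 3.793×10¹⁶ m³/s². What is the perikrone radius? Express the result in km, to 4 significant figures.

r_a = 2.082×10⁸ m.
Specific energy ε = v²/2 − μ/r = -1.286×10⁸ J/kg, so a = −μ/(2ε) = 1.475×10⁸ m.
The apsides satisfy r_p + r_a = 2a, so the perikrone radius is 2a − r_a = 8.670×10⁷ m = 86701 km.

perikrone radius ≈ 86700 km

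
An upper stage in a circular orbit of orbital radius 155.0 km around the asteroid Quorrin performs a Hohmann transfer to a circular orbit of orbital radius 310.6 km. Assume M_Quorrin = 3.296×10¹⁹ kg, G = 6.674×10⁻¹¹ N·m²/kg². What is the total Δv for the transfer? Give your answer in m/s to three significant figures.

μ = GM = 6.674×10⁻¹¹ × 3.296×10¹⁹ = 2.200×10⁹ m³/s².
r₁ = 155.0 km = 1.550×10⁵ m.
r₂ = 310.6 km = 3.106×10⁵ m.
Transfer ellipse a_t = (r₁ + r₂)/2 = 2.328×10⁵ m.
At r₁: circular v_c1 = √(μ/r₁) = 119.1 m/s; transfer-periapsis v_p = √[μ(2/r₁ − 1/a_t)] = 137.6 m/s.
Δv₁ = v_p − v_c1 = 18.47 m/s.
At r₂: circular v_c2 = √(μ/r₂) = 84.16 m/s; transfer-apoapsis v_a = √[μ(2/r₂ − 1/a_t)] = 68.67 m/s.
Δv₂ = v_c2 − v_a = 15.49 m/s.
Total Δv = Δv₁ + Δv₂ = 33.96 m/s.

Δv_total ≈ 34.0 m/s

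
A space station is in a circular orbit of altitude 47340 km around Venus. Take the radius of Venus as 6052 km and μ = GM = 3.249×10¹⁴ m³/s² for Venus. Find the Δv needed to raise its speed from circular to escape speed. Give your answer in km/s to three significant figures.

Δv ≈ 1.02 km/s

r = 6052 + 47340 = 53392 km = 5.3392×10⁷ m.
Circular speed v_c = √(μ/r) = 2467 m/s.
Escape speed v_esc = √(2μ/r) = √2 × v_c = 3489 m/s.
Δv = v_esc − v_c = 1022 m/s = 1.022 km/s.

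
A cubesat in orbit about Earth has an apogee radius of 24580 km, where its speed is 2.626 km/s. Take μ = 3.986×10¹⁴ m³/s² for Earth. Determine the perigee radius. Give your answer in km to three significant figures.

r_a = 2.458×10⁷ m.
Specific energy ε = v²/2 − μ/r = -1.277×10⁷ J/kg, so a = −μ/(2ε) = 1.561×10⁷ m.
The apsides satisfy r_p + r_a = 2a, so the perigee radius is 2a − r_a = 6.637×10⁶ m = 6637.5 km.

perigee radius ≈ 6640 km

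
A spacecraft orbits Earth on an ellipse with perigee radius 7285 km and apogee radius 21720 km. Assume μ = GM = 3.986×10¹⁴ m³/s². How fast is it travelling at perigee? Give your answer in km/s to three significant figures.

Semi-major axis a = (r_p + r_a)/2 = 14502 km = 1.450×10⁷ m.
Vis-viva: v² = μ(2/r − 1/a) = 3.986×10¹⁴ × (2.745×10⁻⁷ − 6.895×10⁻⁸) = 8.195×10⁷ m²/s².
v = 9052 m/s = 9.052 km/s.

v ≈ 9.05 km/s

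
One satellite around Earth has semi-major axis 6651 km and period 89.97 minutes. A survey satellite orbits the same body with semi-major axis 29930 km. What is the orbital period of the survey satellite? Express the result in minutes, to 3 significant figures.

T₂ ≈ 859 minutes

Kepler's third law: T² ∝ a³, so T₂ = T₁ (a₂/a₁)^(3/2).
a₂/a₁ = 4.500, (a₂/a₁)^(3/2) = 9.546.
T₂ = 89.97 × 9.546 = 858.9 minutes.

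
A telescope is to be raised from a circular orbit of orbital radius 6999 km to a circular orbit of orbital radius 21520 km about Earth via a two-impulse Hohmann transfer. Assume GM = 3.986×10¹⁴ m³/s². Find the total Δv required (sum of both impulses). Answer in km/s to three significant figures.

r₁ = 6999 km = 6.999×10⁶ m.
r₂ = 21520 km = 2.152×10⁷ m.
Transfer ellipse a_t = (r₁ + r₂)/2 = 1.426×10⁷ m.
At r₁: circular v_c1 = √(μ/r₁) = 7547 m/s; transfer-perigee v_p = √[μ(2/r₁ − 1/a_t)] = 9271 m/s.
Δv₁ = v_p − v_c1 = 1724 m/s.
At r₂: circular v_c2 = √(μ/r₂) = 4304 m/s; transfer-apogee v_a = √[μ(2/r₂ − 1/a_t)] = 3015 m/s.
Δv₂ = v_c2 − v_a = 1289 m/s.
Total Δv = Δv₁ + Δv₂ = 3013 m/s = 3.013 km/s.

Δv_total ≈ 3.01 km/s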